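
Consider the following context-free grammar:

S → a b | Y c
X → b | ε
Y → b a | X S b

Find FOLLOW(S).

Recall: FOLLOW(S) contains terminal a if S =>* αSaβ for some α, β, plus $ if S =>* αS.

We compute FOLLOW(S) using the standard algorithm.
FOLLOW(S) starts with {$}.
FIRST(S) = {a, b}
FIRST(X) = {b, ε}
FIRST(Y) = {a, b}
FOLLOW(S) = {$, b}
FOLLOW(X) = {a, b}
FOLLOW(Y) = {c}
Therefore, FOLLOW(S) = {$, b}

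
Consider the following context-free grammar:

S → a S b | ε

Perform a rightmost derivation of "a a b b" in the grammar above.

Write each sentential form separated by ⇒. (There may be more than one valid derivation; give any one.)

S ⇒ a S b ⇒ a a S b b ⇒ a a b b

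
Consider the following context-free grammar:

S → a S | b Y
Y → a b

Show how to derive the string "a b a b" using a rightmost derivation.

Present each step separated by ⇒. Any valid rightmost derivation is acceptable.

S ⇒ a S ⇒ a b Y ⇒ a b a b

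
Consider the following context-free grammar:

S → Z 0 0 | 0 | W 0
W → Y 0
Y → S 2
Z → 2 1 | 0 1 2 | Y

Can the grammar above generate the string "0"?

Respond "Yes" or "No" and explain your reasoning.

Yes - a valid derivation exists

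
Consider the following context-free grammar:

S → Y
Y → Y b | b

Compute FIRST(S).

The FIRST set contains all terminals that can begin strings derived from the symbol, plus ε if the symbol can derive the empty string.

We compute FIRST(S) using the standard algorithm.
FIRST(S) = {b}
FIRST(Y) = {b}
Therefore, FIRST(S) = {b}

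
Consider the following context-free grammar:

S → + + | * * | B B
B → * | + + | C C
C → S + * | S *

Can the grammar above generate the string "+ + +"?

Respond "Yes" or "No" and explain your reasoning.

No - no valid derivation exists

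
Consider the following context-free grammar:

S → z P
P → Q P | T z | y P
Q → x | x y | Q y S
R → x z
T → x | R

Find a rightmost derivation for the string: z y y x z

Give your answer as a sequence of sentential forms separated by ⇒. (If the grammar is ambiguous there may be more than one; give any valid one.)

S ⇒ z P ⇒ z y P ⇒ z y y P ⇒ z y y T z ⇒ z y y x z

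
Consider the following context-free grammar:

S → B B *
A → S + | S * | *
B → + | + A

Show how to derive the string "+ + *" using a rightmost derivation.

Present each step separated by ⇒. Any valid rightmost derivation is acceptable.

S ⇒ B B * ⇒ B + * ⇒ + + *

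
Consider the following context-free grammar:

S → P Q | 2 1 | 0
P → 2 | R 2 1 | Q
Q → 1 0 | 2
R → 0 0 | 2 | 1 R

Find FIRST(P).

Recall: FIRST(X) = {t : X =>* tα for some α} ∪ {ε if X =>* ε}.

We compute FIRST(P) using the standard algorithm.
FIRST(P) = {0, 1, 2}
FIRST(Q) = {1, 2}
FIRST(R) = {0, 1, 2}
FIRST(S) = {0, 1, 2}
Therefore, FIRST(P) = {0, 1, 2}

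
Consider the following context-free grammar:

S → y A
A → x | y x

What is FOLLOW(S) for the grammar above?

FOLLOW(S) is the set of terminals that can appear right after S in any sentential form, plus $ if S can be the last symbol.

We compute FOLLOW(S) using the standard algorithm.
FOLLOW(S) starts with {$}.
FIRST(A) = {x, y}
FIRST(S) = {y}
FOLLOW(A) = {$}
FOLLOW(S) = {$}
Therefore, FOLLOW(S) = {$}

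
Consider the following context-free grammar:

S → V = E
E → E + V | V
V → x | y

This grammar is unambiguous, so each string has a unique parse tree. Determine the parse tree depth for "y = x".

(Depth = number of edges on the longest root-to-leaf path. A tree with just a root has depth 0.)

3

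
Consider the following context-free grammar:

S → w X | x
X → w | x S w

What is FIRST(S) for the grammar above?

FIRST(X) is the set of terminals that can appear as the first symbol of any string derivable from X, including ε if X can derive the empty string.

We compute FIRST(S) using the standard algorithm.
FIRST(S) = {w, x}
FIRST(X) = {w, x}
Therefore, FIRST(S) = {w, x}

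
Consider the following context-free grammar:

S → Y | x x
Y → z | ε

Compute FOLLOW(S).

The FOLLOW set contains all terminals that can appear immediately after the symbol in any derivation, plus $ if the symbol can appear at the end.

We compute FOLLOW(S) using the standard algorithm.
FOLLOW(S) starts with {$}.
FIRST(S) = {x, z, ε}
FIRST(Y) = {z, ε}
FOLLOW(S) = {$}
FOLLOW(Y) = {$}
Therefore, FOLLOW(S) = {$}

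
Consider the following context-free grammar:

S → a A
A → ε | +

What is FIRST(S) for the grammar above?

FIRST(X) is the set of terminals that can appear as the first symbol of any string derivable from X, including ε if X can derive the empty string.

We compute FIRST(S) using the standard algorithm.
FIRST(A) = {+, ε}
FIRST(S) = {a}
Therefore, FIRST(S) = {a}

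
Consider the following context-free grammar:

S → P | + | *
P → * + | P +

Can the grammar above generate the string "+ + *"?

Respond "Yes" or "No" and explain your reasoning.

No - no valid derivation exists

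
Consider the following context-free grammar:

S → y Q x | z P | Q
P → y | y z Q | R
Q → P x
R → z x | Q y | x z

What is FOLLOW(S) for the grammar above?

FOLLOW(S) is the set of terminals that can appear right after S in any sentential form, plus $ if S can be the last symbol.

We compute FOLLOW(S) using the standard algorithm.
FOLLOW(S) starts with {$}.
FIRST(P) = {x, y, z}
FIRST(Q) = {x, y, z}
FIRST(R) = {x, y, z}
FIRST(S) = {x, y, z}
FOLLOW(P) = {$, x}
FOLLOW(Q) = {$, x, y}
FOLLOW(R) = {$, x}
FOLLOW(S) = {$}
Therefore, FOLLOW(S) = {$}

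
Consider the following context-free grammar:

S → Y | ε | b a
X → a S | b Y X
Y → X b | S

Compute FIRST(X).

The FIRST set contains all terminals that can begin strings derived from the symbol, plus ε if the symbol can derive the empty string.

We compute FIRST(X) using the standard algorithm.
FIRST(S) = {a, b, ε}
FIRST(X) = {a, b}
FIRST(Y) = {a, b, ε}
Therefore, FIRST(X) = {a, b}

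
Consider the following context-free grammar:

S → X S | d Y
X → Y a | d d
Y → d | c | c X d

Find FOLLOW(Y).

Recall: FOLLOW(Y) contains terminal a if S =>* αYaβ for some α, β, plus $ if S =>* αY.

We compute FOLLOW(Y) using the standard algorithm.
FOLLOW(S) starts with {$}.
FIRST(S) = {c, d}
FIRST(X) = {c, d}
FIRST(Y) = {c, d}
FOLLOW(S) = {$}
FOLLOW(X) = {c, d}
FOLLOW(Y) = {$, a}
Therefore, FOLLOW(Y) = {$, a}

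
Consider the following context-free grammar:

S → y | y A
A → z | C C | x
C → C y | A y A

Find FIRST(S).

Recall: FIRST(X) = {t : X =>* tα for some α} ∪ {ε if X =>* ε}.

We compute FIRST(S) using the standard algorithm.
FIRST(A) = {x, z}
FIRST(C) = {x, z}
FIRST(S) = {y}
Therefore, FIRST(S) = {y}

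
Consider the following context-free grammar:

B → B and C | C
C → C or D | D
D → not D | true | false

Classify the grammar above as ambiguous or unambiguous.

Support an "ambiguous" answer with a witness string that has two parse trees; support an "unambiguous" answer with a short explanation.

Unambiguous - every string in the language has a unique parse tree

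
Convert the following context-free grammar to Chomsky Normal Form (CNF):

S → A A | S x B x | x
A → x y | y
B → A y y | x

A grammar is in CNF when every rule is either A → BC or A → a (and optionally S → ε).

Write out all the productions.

TX → x; S → x; TY → y; A → y; B → x; S → A A; S → S X0; X0 → TX X1; X1 → B TX; A → TX TY; B → A X2; X2 → TY TY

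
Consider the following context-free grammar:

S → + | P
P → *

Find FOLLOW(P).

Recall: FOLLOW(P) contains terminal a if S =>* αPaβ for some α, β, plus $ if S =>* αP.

We compute FOLLOW(P) using the standard algorithm.
FOLLOW(S) starts with {$}.
FIRST(P) = {*}
FIRST(S) = {*, +}
FOLLOW(P) = {$}
FOLLOW(S) = {$}
Therefore, FOLLOW(P) = {$}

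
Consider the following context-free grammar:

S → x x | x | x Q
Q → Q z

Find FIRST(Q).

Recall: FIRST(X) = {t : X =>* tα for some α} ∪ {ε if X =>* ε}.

We compute FIRST(Q) using the standard algorithm.
FIRST(Q) = {}
FIRST(S) = {x}
Therefore, FIRST(Q) = {}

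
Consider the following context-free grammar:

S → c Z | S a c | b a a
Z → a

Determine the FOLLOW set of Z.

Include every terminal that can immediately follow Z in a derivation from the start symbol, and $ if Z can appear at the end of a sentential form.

We compute FOLLOW(Z) using the standard algorithm.
FOLLOW(S) starts with {$}.
FIRST(S) = {b, c}
FIRST(Z) = {a}
FOLLOW(S) = {$, a}
FOLLOW(Z) = {$, a}
Therefore, FOLLOW(Z) = {$, a}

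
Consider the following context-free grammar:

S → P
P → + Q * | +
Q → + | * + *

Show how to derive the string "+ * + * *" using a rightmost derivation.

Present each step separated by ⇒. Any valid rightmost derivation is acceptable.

S ⇒ P ⇒ + Q * ⇒ + * + * *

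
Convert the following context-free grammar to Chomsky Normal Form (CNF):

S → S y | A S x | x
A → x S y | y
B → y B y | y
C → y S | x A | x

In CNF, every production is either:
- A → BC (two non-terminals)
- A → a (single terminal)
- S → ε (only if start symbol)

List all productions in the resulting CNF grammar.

TY → y; TX → x; S → x; A → y; B → y; C → x; S → S TY; S → A X0; X0 → S TX; A → TX X1; X1 → S TY; B → TY X2; X2 → B TY; C → TY S; C → TX A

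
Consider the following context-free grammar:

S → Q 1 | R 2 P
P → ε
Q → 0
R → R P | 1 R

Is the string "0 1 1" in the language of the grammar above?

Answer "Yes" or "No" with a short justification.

No - no valid derivation exists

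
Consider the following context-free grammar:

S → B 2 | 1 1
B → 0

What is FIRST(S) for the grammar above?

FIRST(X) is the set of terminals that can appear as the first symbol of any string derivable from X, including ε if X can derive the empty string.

We compute FIRST(S) using the standard algorithm.
FIRST(B) = {0}
FIRST(S) = {0, 1}
Therefore, FIRST(S) = {0, 1}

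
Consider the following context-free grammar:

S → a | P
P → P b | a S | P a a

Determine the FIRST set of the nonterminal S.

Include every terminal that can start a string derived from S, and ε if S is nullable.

We compute FIRST(S) using the standard algorithm.
FIRST(P) = {a}
FIRST(S) = {a}
Therefore, FIRST(S) = {a}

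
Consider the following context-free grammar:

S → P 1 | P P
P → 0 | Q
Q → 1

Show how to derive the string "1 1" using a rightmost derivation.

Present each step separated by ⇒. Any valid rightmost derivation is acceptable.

S ⇒ P 1 ⇒ Q 1 ⇒ 1 1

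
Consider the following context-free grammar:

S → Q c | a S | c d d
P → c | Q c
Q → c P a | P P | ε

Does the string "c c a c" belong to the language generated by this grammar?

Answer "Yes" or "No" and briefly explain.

Yes - a valid derivation exists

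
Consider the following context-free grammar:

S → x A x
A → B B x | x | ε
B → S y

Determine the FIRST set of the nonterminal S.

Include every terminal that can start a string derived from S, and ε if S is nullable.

We compute FIRST(S) using the standard algorithm.
FIRST(A) = {x, ε}
FIRST(B) = {x}
FIRST(S) = {x}
Therefore, FIRST(S) = {x}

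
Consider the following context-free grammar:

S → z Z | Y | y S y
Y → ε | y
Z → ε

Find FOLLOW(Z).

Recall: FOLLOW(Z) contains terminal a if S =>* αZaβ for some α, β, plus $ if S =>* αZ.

We compute FOLLOW(Z) using the standard algorithm.
FOLLOW(S) starts with {$}.
FIRST(S) = {y, z, ε}
FIRST(Y) = {y, ε}
FIRST(Z) = {ε}
FOLLOW(S) = {$, y}
FOLLOW(Y) = {$, y}
FOLLOW(Z) = {$, y}
Therefore, FOLLOW(Z) = {$, y}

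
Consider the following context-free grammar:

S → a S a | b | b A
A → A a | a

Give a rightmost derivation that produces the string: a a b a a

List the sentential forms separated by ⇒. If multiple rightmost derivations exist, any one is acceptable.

S ⇒ a S a ⇒ a a S a a ⇒ a a b a a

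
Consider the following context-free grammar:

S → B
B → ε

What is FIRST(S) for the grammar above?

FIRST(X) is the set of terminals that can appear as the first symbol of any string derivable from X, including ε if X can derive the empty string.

We compute FIRST(S) using the standard algorithm.
FIRST(B) = {ε}
FIRST(S) = {ε}
Therefore, FIRST(S) = {ε}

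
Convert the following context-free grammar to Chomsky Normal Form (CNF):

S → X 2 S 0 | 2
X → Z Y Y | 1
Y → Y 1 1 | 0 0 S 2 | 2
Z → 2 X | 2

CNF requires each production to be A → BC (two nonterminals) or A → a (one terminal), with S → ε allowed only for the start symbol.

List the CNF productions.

T2 → 2; T0 → 0; S → 2; X → 1; T1 → 1; Y → 2; Z → 2; S → X X0; X0 → T2 X1; X1 → S T0; X → Z X2; X2 → Y Y; Y → Y X3; X3 → T1 T1; Y → T0 X4; X4 → T0 X5; X5 → S T2; Z → T2 X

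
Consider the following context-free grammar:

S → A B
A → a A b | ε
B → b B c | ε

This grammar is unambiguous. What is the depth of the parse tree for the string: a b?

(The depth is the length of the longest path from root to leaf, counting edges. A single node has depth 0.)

3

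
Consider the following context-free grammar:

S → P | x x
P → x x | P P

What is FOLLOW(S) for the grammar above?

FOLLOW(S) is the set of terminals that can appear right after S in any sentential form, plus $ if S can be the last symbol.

We compute FOLLOW(S) using the standard algorithm.
FOLLOW(S) starts with {$}.
FIRST(P) = {x}
FIRST(S) = {x}
FOLLOW(P) = {$, x}
FOLLOW(S) = {$}
Therefore, FOLLOW(S) = {$}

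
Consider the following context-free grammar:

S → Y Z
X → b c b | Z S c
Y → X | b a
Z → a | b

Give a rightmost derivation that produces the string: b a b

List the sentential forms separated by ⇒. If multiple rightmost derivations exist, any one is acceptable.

S ⇒ Y Z ⇒ Y b ⇒ b a b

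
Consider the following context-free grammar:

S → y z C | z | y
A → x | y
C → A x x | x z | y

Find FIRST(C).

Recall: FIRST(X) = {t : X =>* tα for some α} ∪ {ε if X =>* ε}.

We compute FIRST(C) using the standard algorithm.
FIRST(A) = {x, y}
FIRST(C) = {x, y}
FIRST(S) = {y, z}
Therefore, FIRST(C) = {x, y}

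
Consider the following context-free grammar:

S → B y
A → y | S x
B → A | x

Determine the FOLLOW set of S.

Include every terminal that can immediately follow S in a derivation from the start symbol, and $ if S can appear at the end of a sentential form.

We compute FOLLOW(S) using the standard algorithm.
FOLLOW(S) starts with {$}.
FIRST(A) = {x, y}
FIRST(B) = {x, y}
FIRST(S) = {x, y}
FOLLOW(A) = {y}
FOLLOW(B) = {y}
FOLLOW(S) = {$, x}
Therefore, FOLLOW(S) = {$, x}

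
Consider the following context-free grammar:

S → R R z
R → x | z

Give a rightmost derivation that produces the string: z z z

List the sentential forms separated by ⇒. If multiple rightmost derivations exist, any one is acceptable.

S ⇒ R R z ⇒ R z z ⇒ z z z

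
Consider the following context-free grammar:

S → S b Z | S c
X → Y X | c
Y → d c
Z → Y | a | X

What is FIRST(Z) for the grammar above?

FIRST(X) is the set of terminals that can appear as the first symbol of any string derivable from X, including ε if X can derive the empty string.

We compute FIRST(Z) using the standard algorithm.
FIRST(S) = {}
FIRST(X) = {c, d}
FIRST(Y) = {d}
FIRST(Z) = {a, c, d}
Therefore, FIRST(Z) = {a, c, d}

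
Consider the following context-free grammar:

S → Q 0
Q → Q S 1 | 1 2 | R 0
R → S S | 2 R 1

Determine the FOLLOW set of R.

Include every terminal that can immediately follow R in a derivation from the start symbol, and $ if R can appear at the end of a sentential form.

We compute FOLLOW(R) using the standard algorithm.
FOLLOW(S) starts with {$}.
FIRST(Q) = {1, 2}
FIRST(R) = {1, 2}
FIRST(S) = {1, 2}
FOLLOW(Q) = {0, 1, 2}
FOLLOW(R) = {0, 1}
FOLLOW(S) = {$, 0, 1, 2}
Therefore, FOLLOW(R) = {0, 1}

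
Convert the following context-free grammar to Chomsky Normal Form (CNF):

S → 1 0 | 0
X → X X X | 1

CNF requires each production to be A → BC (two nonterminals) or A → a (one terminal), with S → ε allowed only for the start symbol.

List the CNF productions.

T1 → 1; T0 → 0; S → 0; X → 1; S → T1 T0; X → X X0; X0 → X X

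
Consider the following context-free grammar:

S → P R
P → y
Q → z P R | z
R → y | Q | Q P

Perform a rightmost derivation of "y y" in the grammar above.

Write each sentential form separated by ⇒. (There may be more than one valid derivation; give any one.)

S ⇒ P R ⇒ P y ⇒ y y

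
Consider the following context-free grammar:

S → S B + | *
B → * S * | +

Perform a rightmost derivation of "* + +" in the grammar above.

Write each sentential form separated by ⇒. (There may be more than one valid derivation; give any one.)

S ⇒ S B + ⇒ S + + ⇒ * + +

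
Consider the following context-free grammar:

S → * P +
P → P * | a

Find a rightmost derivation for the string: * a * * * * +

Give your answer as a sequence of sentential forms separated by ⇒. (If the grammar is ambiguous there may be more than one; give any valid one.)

S ⇒ * P + ⇒ * P * + ⇒ * P * * + ⇒ * P * * * + ⇒ * P * * * * + ⇒ * a * * * * +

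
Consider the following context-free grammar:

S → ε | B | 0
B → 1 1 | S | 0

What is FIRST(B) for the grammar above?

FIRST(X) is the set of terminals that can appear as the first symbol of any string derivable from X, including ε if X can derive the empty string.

We compute FIRST(B) using the standard algorithm.
FIRST(B) = {0, 1, ε}
FIRST(S) = {0, 1, ε}
Therefore, FIRST(B) = {0, 1, ε}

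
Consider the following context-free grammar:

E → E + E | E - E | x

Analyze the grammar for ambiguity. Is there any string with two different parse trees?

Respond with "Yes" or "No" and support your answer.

Yes - the string 'x - x - x + x + x' has two distinct parse trees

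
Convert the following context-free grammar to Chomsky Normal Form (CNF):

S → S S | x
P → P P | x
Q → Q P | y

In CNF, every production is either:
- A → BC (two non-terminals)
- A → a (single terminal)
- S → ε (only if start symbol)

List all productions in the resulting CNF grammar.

S → x; P → x; Q → y; S → S S; P → P P; Q → Q P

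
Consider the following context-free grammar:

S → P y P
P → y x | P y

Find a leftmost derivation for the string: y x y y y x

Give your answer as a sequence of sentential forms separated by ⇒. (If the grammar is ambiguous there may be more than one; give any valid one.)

S ⇒ P y P ⇒ P y y P ⇒ y x y y P ⇒ y x y y y x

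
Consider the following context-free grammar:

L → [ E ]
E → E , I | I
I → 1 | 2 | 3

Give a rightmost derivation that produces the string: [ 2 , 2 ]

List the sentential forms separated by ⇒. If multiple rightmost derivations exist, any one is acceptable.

L ⇒ [ E ] ⇒ [ E , I ] ⇒ [ E , 2 ] ⇒ [ I , 2 ] ⇒ [ 2 , 2 ]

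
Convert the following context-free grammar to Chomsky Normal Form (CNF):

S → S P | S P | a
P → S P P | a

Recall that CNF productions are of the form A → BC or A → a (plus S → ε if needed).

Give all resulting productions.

S → a; P → a; S → S P; S → S P; P → S X0; X0 → P P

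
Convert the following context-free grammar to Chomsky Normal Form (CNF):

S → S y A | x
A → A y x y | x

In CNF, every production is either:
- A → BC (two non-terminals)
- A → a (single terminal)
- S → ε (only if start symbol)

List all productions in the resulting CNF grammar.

TY → y; S → x; TX → x; A → x; S → S X0; X0 → TY A; A → A X1; X1 → TY X2; X2 → TX TY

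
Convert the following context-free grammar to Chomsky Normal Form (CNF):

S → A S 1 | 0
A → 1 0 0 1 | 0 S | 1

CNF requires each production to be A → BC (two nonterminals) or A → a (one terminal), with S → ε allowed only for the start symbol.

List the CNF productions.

T1 → 1; S → 0; T0 → 0; A → 1; S → A X0; X0 → S T1; A → T1 X1; X1 → T0 X2; X2 → T0 T1; A → T0 S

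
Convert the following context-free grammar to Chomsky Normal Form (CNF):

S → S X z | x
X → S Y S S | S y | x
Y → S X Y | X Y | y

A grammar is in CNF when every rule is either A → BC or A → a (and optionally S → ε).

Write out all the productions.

TZ → z; S → x; TY → y; X → x; Y → y; S → S X0; X0 → X TZ; X → S X1; X1 → Y X2; X2 → S S; X → S TY; Y → S X3; X3 → X Y; Y → X Y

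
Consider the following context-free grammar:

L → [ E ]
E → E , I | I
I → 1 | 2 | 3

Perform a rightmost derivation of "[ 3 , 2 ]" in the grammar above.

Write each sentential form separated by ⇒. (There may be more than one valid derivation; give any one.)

L ⇒ [ E ] ⇒ [ E , I ] ⇒ [ E , 2 ] ⇒ [ I , 2 ] ⇒ [ 3 , 2 ]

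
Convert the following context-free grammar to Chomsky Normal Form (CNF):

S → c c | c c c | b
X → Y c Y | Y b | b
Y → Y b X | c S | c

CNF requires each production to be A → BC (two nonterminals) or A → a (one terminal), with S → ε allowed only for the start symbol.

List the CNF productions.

TC → c; S → b; TB → b; X → b; Y → c; S → TC TC; S → TC X0; X0 → TC TC; X → Y X1; X1 → TC Y; X → Y TB; Y → Y X2; X2 → TB X; Y → TC S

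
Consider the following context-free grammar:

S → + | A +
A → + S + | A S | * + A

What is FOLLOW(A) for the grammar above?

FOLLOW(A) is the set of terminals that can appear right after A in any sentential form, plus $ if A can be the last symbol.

We compute FOLLOW(A) using the standard algorithm.
FOLLOW(S) starts with {$}.
FIRST(A) = {*, +}
FIRST(S) = {*, +}
FOLLOW(A) = {*, +}
FOLLOW(S) = {$, *, +}
Therefore, FOLLOW(A) = {*, +}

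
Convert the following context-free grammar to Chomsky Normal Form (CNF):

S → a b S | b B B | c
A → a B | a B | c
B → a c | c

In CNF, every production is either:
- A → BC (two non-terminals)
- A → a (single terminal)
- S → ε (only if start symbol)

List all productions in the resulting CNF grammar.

TA → a; TB → b; S → c; A → c; TC → c; B → c; S → TA X0; X0 → TB S; S → TB X1; X1 → B B; A → TA B; A → TA B; B → TA TC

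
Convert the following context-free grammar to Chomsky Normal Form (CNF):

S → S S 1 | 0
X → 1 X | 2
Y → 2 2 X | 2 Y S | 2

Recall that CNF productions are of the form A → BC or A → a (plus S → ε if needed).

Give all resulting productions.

T1 → 1; S → 0; X → 2; T2 → 2; Y → 2; S → S X0; X0 → S T1; X → T1 X; Y → T2 X1; X1 → T2 X; Y → T2 X2; X2 → Y S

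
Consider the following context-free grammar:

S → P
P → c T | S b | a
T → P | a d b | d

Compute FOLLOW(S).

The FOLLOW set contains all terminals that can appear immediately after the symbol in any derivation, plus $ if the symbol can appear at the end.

We compute FOLLOW(S) using the standard algorithm.
FOLLOW(S) starts with {$}.
FIRST(P) = {a, c}
FIRST(S) = {a, c}
FIRST(T) = {a, c, d}
FOLLOW(P) = {$, b}
FOLLOW(S) = {$, b}
FOLLOW(T) = {$, b}
Therefore, FOLLOW(S) = {$, b}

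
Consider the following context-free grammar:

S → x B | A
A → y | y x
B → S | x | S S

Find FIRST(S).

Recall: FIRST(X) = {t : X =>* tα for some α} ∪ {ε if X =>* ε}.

We compute FIRST(S) using the standard algorithm.
FIRST(A) = {y}
FIRST(B) = {x, y}
FIRST(S) = {x, y}
Therefore, FIRST(S) = {x, y}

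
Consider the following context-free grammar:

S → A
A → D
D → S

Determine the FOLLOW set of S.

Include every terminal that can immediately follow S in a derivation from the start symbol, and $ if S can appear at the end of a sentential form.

We compute FOLLOW(S) using the standard algorithm.
FOLLOW(S) starts with {$}.
FIRST(A) = {}
FIRST(D) = {}
FIRST(S) = {}
FOLLOW(A) = {$}
FOLLOW(D) = {$}
FOLLOW(S) = {$}
Therefore, FOLLOW(S) = {$}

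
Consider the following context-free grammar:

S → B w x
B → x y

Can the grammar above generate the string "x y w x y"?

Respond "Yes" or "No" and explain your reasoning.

No - no valid derivation exists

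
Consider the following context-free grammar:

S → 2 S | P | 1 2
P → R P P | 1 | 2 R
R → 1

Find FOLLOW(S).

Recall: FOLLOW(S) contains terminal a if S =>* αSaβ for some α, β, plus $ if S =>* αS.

We compute FOLLOW(S) using the standard algorithm.
FOLLOW(S) starts with {$}.
FIRST(P) = {1, 2}
FIRST(R) = {1}
FIRST(S) = {1, 2}
FOLLOW(P) = {$, 1, 2}
FOLLOW(R) = {$, 1, 2}
FOLLOW(S) = {$}
Therefore, FOLLOW(S) = {$}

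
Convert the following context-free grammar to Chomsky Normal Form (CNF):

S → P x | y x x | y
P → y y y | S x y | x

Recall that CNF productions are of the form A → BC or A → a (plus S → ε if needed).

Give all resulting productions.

TX → x; TY → y; S → y; P → x; S → P TX; S → TY X0; X0 → TX TX; P → TY X1; X1 → TY TY; P → S X2; X2 → TX TY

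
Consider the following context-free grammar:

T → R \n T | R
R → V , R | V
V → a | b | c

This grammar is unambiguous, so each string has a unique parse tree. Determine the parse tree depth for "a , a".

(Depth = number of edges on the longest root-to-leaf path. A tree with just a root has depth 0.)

4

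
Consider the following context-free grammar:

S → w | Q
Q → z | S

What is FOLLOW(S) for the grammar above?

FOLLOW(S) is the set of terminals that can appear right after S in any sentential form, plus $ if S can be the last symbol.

We compute FOLLOW(S) using the standard algorithm.
FOLLOW(S) starts with {$}.
FIRST(Q) = {w, z}
FIRST(S) = {w, z}
FOLLOW(Q) = {$}
FOLLOW(S) = {$}
Therefore, FOLLOW(S) = {$}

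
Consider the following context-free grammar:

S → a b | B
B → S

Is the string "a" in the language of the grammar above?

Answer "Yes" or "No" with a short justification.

No - no valid derivation exists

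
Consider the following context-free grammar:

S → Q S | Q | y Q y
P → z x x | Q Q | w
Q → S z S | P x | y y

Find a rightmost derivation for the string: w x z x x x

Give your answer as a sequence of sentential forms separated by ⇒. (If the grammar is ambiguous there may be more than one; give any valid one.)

S ⇒ Q S ⇒ Q Q ⇒ Q P x ⇒ Q z x x x ⇒ P x z x x x ⇒ w x z x x x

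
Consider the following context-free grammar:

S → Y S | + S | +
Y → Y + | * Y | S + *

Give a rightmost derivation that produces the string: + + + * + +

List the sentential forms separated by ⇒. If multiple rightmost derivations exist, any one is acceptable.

S ⇒ Y S ⇒ Y + S ⇒ Y + + ⇒ S + * + + ⇒ + S + * + + ⇒ + + + * + +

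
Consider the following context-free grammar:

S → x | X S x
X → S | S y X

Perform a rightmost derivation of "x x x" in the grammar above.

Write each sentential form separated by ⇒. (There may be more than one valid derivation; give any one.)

S ⇒ X S x ⇒ X x x ⇒ S x x ⇒ x x x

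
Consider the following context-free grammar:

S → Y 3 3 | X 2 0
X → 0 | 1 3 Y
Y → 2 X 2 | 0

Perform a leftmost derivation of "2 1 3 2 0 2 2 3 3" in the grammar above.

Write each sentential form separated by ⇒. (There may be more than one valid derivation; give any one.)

S ⇒ Y 3 3 ⇒ 2 X 2 3 3 ⇒ 2 1 3 Y 2 3 3 ⇒ 2 1 3 2 X 2 2 3 3 ⇒ 2 1 3 2 0 2 2 3 3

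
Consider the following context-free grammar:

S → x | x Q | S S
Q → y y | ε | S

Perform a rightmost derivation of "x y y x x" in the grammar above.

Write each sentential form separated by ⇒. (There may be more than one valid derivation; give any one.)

S ⇒ S S ⇒ S x ⇒ S S x ⇒ S x x ⇒ x Q x x ⇒ x y y x x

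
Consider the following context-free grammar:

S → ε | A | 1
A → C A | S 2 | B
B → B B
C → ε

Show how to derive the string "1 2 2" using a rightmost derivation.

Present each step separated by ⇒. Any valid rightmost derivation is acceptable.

S ⇒ A ⇒ S 2 ⇒ A 2 ⇒ S 2 2 ⇒ 1 2 2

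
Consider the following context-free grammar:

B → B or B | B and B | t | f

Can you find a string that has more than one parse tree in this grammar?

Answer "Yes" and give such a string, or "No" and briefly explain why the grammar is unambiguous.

Yes - the string 'f or f or t and f' has two distinct parse trees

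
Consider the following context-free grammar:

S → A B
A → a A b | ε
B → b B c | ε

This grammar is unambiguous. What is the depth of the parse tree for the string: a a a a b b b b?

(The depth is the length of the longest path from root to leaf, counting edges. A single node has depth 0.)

6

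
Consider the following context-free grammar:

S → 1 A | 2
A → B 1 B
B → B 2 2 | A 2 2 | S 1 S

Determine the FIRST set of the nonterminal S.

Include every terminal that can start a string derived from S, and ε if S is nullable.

We compute FIRST(S) using the standard algorithm.
FIRST(A) = {1, 2}
FIRST(B) = {1, 2}
FIRST(S) = {1, 2}
Therefore, FIRST(S) = {1, 2}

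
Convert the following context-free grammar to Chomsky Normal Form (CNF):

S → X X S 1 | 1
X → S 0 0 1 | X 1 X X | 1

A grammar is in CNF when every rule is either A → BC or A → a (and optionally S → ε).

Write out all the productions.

T1 → 1; S → 1; T0 → 0; X → 1; S → X X0; X0 → X X1; X1 → S T1; X → S X2; X2 → T0 X3; X3 → T0 T1; X → X X4; X4 → T1 X5; X5 → X X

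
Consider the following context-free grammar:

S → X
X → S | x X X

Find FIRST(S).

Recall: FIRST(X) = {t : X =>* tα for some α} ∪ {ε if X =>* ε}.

We compute FIRST(S) using the standard algorithm.
FIRST(S) = {x}
FIRST(X) = {x}
Therefore, FIRST(S) = {x}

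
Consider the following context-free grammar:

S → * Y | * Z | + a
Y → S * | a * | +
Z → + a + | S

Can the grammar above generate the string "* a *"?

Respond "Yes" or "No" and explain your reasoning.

Yes - a valid derivation exists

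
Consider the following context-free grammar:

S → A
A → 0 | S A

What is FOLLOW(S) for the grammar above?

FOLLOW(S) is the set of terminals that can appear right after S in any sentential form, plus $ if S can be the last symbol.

We compute FOLLOW(S) using the standard algorithm.
FOLLOW(S) starts with {$}.
FIRST(A) = {0}
FIRST(S) = {0}
FOLLOW(A) = {$, 0}
FOLLOW(S) = {$, 0}
Therefore, FOLLOW(S) = {$, 0}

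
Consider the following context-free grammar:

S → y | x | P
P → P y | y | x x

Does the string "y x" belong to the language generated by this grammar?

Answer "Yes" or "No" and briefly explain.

No - no valid derivation exists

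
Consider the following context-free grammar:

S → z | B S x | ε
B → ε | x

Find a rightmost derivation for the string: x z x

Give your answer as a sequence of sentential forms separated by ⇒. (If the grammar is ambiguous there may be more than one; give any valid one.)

S ⇒ B S x ⇒ B z x ⇒ x z x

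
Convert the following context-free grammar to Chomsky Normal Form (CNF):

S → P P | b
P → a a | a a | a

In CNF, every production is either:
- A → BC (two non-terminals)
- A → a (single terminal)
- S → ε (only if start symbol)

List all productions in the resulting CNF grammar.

S → b; TA → a; P → a; S → P P; P → TA TA; P → TA TA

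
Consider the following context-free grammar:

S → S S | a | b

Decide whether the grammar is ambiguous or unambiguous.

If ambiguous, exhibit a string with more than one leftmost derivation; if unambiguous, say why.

Ambiguous - the string 'a b a a a' has two distinct leftmost derivations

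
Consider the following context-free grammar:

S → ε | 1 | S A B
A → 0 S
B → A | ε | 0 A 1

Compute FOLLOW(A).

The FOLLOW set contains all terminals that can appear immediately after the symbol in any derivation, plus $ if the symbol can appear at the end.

We compute FOLLOW(A) using the standard algorithm.
FOLLOW(S) starts with {$}.
FIRST(A) = {0}
FIRST(B) = {0, ε}
FIRST(S) = {0, 1, ε}
FOLLOW(A) = {$, 0, 1}
FOLLOW(B) = {$, 0, 1}
FOLLOW(S) = {$, 0, 1}
Therefore, FOLLOW(A) = {$, 0, 1}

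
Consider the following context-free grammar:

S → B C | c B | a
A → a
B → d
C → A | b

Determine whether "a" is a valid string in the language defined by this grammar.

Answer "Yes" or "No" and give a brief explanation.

Yes - a valid derivation exists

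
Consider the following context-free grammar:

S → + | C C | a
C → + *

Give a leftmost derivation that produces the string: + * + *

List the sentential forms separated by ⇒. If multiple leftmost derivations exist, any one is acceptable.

S ⇒ C C ⇒ + * C ⇒ + * + *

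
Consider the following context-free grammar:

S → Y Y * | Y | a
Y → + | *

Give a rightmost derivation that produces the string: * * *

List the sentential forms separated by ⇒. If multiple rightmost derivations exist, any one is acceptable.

S ⇒ Y Y * ⇒ Y * * ⇒ * * *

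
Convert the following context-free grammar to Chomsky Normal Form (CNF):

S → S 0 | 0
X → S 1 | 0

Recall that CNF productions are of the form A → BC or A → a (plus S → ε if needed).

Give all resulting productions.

T0 → 0; S → 0; T1 → 1; X → 0; S → S T0; X → S T1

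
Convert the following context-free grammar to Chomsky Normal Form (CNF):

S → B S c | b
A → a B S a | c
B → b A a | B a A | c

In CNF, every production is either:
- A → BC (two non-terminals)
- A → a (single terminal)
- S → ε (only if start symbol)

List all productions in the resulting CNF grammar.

TC → c; S → b; TA → a; A → c; TB → b; B → c; S → B X0; X0 → S TC; A → TA X1; X1 → B X2; X2 → S TA; B → TB X3; X3 → A TA; B → B X4; X4 → TA A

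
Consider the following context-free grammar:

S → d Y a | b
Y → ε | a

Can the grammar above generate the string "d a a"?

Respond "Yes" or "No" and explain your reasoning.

Yes - a valid derivation exists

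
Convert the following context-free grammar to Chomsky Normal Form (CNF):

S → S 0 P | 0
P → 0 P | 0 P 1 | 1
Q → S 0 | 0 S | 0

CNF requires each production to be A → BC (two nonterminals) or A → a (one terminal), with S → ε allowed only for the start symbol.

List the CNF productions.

T0 → 0; S → 0; T1 → 1; P → 1; Q → 0; S → S X0; X0 → T0 P; P → T0 P; P → T0 X1; X1 → P T1; Q → S T0; Q → T0 S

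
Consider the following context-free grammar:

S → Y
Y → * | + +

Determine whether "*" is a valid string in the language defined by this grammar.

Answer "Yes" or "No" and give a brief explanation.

Yes - a valid derivation exists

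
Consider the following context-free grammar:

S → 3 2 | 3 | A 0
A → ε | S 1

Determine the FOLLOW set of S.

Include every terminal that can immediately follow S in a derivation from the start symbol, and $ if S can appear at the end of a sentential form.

We compute FOLLOW(S) using the standard algorithm.
FOLLOW(S) starts with {$}.
FIRST(A) = {0, 3, ε}
FIRST(S) = {0, 3}
FOLLOW(A) = {0}
FOLLOW(S) = {$, 1}
Therefore, FOLLOW(S) = {$, 1}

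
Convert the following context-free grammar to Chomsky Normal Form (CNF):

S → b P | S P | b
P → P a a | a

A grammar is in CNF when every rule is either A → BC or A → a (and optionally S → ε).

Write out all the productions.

TB → b; S → b; TA → a; P → a; S → TB P; S → S P; P → P X0; X0 → TA TA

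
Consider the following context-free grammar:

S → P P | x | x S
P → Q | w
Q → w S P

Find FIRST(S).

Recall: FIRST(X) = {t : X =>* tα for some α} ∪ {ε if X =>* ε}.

We compute FIRST(S) using the standard algorithm.
FIRST(P) = {w}
FIRST(Q) = {w}
FIRST(S) = {w, x}
Therefore, FIRST(S) = {w, x}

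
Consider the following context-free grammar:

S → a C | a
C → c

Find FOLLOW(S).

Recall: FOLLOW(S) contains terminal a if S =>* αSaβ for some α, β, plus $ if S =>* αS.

We compute FOLLOW(S) using the standard algorithm.
FOLLOW(S) starts with {$}.
FIRST(C) = {c}
FIRST(S) = {a}
FOLLOW(C) = {$}
FOLLOW(S) = {$}
Therefore, FOLLOW(S) = {$}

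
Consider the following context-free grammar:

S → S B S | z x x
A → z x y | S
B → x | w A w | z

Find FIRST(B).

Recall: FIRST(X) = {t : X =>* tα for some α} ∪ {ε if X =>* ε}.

We compute FIRST(B) using the standard algorithm.
FIRST(A) = {z}
FIRST(B) = {w, x, z}
FIRST(S) = {z}
Therefore, FIRST(B) = {w, x, z}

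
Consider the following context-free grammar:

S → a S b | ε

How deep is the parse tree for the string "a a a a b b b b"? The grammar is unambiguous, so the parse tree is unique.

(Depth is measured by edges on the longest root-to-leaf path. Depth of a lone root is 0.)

5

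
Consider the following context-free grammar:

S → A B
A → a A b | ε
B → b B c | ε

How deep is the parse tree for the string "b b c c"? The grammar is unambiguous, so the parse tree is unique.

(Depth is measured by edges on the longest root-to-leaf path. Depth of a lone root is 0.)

4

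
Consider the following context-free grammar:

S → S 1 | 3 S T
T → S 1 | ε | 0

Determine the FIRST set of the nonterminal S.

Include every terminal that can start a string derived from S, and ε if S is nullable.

We compute FIRST(S) using the standard algorithm.
FIRST(S) = {3}
FIRST(T) = {0, 3, ε}
Therefore, FIRST(S) = {3}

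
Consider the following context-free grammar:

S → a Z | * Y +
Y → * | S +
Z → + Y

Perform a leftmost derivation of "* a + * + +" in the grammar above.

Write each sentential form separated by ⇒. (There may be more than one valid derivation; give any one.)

S ⇒ * Y + ⇒ * S + + ⇒ * a Z + + ⇒ * a + Y + + ⇒ * a + * + +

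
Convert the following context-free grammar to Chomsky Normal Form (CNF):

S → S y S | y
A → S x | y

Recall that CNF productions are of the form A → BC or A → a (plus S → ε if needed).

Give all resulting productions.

TY → y; S → y; TX → x; A → y; S → S X0; X0 → TY S; A → S TX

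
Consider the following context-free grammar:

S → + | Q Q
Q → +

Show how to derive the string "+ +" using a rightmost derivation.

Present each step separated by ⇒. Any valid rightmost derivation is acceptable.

S ⇒ Q Q ⇒ Q + ⇒ + +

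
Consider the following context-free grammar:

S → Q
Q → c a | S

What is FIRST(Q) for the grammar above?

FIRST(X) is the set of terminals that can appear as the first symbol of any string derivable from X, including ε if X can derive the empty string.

We compute FIRST(Q) using the standard algorithm.
FIRST(Q) = {c}
FIRST(S) = {c}
Therefore, FIRST(Q) = {c}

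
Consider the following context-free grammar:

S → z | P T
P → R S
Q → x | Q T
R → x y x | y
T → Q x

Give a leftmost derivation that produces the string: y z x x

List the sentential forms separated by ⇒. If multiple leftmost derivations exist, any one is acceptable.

S ⇒ P T ⇒ R S T ⇒ y S T ⇒ y z T ⇒ y z Q x ⇒ y z x x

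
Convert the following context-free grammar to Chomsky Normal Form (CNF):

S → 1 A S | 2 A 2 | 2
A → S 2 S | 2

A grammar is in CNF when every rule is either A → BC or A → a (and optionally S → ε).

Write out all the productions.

T1 → 1; T2 → 2; S → 2; A → 2; S → T1 X0; X0 → A S; S → T2 X1; X1 → A T2; A → S X2; X2 → T2 S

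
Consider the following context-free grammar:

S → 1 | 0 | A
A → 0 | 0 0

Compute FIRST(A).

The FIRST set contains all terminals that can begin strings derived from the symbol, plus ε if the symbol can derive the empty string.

We compute FIRST(A) using the standard algorithm.
FIRST(A) = {0}
FIRST(S) = {0, 1}
Therefore, FIRST(A) = {0}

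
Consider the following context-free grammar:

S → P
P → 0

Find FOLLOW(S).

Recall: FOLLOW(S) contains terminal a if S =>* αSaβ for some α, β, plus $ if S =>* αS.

We compute FOLLOW(S) using the standard algorithm.
FOLLOW(S) starts with {$}.
FIRST(P) = {0}
FIRST(S) = {0}
FOLLOW(P) = {$}
FOLLOW(S) = {$}
Therefore, FOLLOW(S) = {$}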